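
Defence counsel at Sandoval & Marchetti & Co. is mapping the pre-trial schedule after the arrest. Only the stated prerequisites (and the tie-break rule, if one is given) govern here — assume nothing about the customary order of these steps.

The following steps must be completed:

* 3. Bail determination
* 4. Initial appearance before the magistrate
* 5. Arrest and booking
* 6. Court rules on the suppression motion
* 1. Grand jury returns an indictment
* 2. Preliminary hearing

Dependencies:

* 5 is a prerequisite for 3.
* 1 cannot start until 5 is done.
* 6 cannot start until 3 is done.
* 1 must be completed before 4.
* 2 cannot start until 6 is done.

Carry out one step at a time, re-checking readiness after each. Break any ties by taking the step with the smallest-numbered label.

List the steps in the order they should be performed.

5 has no prerequisites → 5 first.
Ready: 1 and 3. 1 has the earlier label → 1.
Ready: 3 and 4. 3 has the earlier label → 3.
4 and 6 are both available; 4 has the earlier label → 4.
6 is the only step now ready → 6.
Next only 2 has its prerequisites met → 2.

5, 1, 3, 4, 6, 2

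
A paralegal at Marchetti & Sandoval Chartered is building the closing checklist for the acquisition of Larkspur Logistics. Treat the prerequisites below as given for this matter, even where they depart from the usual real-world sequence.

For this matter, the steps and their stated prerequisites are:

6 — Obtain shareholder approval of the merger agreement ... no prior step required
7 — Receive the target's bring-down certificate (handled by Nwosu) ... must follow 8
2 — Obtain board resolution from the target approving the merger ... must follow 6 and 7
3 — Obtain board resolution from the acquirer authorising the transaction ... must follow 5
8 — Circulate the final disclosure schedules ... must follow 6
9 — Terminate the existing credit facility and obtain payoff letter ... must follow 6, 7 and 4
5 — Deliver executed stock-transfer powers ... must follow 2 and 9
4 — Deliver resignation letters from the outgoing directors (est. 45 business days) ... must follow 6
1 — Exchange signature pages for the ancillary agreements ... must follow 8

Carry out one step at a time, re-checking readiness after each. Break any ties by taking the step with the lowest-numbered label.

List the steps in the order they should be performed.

6 is the only step with nothing outstanding, so it goes first.
4 and 8 are both available; 4 has the earlier label → 4.
8 needed 6, now all done → 8.
Ready: 1 and 7. 1 has the earlier label → 1.
7 is the only step now ready → 7.
Ready: 2 and 9. 2 has the earlier label → 2.
9 needed 4, 6 and 7, now all done → 9.
Next only 5 has its prerequisites met → 5.
3 needed 5, now all done → 3.

6 4 8 1 7 2 9 5 3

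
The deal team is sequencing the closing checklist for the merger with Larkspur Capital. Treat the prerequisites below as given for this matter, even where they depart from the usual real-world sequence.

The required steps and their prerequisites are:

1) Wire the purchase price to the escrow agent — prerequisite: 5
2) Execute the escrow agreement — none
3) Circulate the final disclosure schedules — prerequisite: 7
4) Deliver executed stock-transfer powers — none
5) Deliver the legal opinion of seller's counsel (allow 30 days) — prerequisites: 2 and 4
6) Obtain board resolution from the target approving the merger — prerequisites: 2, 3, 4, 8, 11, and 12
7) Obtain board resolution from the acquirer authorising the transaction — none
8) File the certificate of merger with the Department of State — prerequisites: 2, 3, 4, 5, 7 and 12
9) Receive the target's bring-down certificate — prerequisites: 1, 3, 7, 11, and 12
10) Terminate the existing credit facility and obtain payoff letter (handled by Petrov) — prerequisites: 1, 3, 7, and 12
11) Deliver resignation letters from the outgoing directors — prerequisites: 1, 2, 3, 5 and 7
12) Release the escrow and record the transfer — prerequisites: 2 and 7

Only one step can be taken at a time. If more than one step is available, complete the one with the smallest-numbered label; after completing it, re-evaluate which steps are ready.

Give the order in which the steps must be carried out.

2, 4 and 7 have no prerequisites; 2 has the earlier label, so 2 is first.
Now 4 and 7 have their prerequisites met. 4 has the earlier label, so 4 next.
5 and 7 are both available; 5 has the earlier label → 5.
Ready: 1 and 7. 1 has the earlier label → 1.
That leaves 7 as the only ready step → 7.
Now 3 and 12 have their prerequisites met. 3 has the earlier label, so 3 next.
Now 11 and 12 have their prerequisites met. 11 has the earlier label, so 11 next.
12 needed 2 and 7, now all done → 12.
8, 9 and 10 are all available; 8 has the earlier label → 8.
Ready: 6, 9 and 10. 6 has the earlier label → 6.
Now 9 and 10 have their prerequisites met. 9 has the earlier label, so 9 next.
10 needed 1, 3, 7 and 12, now all done → 10.

2, 4, 5, 1, 7, 3, 11, 12, 8, 6, 9, 10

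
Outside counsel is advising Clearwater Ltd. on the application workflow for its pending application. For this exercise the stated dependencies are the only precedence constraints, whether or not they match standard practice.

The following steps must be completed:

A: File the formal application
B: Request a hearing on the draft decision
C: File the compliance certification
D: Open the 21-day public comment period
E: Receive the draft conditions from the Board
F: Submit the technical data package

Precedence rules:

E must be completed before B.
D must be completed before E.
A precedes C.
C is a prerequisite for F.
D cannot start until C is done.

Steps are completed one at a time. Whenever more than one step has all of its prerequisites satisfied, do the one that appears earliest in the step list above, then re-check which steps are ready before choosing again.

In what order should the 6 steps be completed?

A, C, D, E, B, F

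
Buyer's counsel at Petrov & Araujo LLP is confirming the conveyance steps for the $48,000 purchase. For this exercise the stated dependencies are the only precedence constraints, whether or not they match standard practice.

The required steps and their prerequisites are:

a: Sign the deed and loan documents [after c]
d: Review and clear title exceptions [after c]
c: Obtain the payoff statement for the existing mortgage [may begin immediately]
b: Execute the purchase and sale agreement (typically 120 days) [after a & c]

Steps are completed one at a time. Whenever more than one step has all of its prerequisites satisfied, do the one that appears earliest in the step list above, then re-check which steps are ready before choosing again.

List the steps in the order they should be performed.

c, a, d, b

c is the only step with nothing outstanding, so it goes first.
a and d are both available; a is listed earlier → a.
b now also ready, so the ready set is {d, b}; d is listed earlier → d.
Next only b has its prerequisites met → b.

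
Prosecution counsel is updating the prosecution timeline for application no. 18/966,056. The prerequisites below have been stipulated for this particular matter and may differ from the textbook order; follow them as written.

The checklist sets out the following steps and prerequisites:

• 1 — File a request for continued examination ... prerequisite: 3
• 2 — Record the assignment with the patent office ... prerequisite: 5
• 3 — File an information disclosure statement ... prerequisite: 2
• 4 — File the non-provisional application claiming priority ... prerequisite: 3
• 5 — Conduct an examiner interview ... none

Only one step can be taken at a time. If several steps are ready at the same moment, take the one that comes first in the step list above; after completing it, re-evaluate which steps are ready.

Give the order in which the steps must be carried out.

5, 2, 3, 1, 4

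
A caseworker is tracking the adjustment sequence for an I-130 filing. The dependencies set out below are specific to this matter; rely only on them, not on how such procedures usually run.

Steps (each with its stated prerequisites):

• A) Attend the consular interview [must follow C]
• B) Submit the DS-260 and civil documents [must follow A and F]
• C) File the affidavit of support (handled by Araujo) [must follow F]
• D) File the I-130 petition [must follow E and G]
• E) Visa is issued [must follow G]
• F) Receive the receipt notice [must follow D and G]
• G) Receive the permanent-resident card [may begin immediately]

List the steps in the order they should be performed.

Only G has no prerequisites, so it is first.
E needed G, now all done → E.
Next only D has its prerequisites met → D.
F is the only step now ready → F.
C needed F, now all done → C.
A is the only step now ready → A.
Next only B has its prerequisites met → B.

G → E → D → F → C → A → B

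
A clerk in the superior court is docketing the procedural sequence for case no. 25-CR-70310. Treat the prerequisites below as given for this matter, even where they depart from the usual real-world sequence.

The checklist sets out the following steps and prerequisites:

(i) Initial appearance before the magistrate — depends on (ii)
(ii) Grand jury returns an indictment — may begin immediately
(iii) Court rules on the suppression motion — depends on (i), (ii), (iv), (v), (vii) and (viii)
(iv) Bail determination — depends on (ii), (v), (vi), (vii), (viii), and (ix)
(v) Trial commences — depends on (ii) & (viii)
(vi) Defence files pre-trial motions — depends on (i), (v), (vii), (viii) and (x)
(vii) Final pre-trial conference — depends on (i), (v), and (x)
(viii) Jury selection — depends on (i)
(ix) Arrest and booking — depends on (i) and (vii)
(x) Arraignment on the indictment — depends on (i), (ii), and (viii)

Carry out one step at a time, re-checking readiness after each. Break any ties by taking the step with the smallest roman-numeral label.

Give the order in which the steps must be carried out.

(ii), (i), (viii), (v), (x), (vii), (vi), (ix), (iv), (iii)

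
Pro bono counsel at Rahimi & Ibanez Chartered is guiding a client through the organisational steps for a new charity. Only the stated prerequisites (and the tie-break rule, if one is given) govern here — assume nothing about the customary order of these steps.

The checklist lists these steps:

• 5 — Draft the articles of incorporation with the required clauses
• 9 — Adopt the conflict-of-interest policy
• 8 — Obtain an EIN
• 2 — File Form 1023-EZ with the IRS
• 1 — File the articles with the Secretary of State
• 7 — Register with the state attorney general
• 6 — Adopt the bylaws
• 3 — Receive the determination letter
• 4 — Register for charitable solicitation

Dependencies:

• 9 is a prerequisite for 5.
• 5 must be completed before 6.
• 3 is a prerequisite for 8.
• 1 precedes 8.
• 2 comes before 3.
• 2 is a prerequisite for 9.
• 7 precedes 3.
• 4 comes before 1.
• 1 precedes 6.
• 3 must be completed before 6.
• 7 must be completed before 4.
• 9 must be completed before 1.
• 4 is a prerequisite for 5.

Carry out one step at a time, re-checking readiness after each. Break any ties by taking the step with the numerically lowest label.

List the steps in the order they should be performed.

2, 7, 3, 4, 9, 1, 5, 6, 8

2 and 7 have no prerequisites; 2 has the earlier label, so 2 is first.
Ready: 7 and 9. 7 has the earlier label → 7.
3 and 4 now also ready, so the ready set is {3, 4, 9}; 3 has the earlier label → 3.
4 and 9 are both available; 4 has the earlier label → 4.
9 needed 2, now all done → 9.
1 and 5 are both available; 1 has the earlier label → 1.
Now 5 and 8 have their prerequisites met. 5 has the earlier label, so 5 next.
Ready: 6 and 8. 6 has the earlier label → 6.
8 needed 1 and 3, now all done → 8.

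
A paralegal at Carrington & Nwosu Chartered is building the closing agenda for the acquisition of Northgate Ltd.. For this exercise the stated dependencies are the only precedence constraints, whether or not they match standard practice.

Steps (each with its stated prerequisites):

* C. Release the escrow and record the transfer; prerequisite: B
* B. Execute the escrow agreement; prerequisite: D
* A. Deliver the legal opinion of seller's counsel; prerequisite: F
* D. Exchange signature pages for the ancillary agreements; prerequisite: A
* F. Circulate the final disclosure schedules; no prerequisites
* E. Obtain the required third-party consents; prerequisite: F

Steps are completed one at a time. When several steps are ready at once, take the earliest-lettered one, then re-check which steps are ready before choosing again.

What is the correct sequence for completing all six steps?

F, A, D, B, C, E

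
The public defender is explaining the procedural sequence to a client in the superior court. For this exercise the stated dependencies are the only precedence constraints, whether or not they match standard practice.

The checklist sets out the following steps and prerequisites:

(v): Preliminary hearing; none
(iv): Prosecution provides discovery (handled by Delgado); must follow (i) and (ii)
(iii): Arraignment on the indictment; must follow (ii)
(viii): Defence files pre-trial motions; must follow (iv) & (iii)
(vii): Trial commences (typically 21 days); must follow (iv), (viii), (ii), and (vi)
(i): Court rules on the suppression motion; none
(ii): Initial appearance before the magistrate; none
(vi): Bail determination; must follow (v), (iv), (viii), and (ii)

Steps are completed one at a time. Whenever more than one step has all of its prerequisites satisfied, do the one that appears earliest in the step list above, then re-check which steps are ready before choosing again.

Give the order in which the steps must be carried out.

(v), (i) and (ii) have no prerequisites; (v) is listed earlier, so (v) is first.
Now (i) and (ii) have their prerequisites met. (i) is listed earlier, so (i) next.
(ii) is the only step now ready → (ii).
Now (iv) and (iii) have their prerequisites met. (iv) is listed earlier, so (iv) next.
(iii) needed (ii), now all done → (iii).
(viii) is the only step now ready → (viii).
That leaves (vi) as the only ready step → (vi).
(vii) needed (iv), (viii), (ii) and (vi), now all done → (vii).

(v), (i), (ii), (iv), (iii), (viii), (vi), (vii)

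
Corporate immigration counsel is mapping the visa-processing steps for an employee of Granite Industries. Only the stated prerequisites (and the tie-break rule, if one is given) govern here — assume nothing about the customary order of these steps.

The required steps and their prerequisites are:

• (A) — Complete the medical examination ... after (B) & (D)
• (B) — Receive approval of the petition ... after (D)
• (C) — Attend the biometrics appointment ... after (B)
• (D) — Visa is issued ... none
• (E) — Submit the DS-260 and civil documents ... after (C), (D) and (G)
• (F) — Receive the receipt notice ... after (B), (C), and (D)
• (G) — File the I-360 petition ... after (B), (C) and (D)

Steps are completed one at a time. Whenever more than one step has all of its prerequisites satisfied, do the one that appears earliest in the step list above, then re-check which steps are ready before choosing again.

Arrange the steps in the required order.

(D), (B), (A), (C), (F), (G), (E)

(D) is the only step with nothing outstanding, so it goes first.
(B) needed (D), now all done → (B).
Ready: (A) and (C). (A) is listed earlier → (A).
(C) needed (B), now all done → (C).
Now (F) and (G) have their prerequisites met. (F) is listed earlier, so (F) next.
(G) needed (B), (C) and (D), now all done → (G).
That leaves (E) as the only ready step → (E).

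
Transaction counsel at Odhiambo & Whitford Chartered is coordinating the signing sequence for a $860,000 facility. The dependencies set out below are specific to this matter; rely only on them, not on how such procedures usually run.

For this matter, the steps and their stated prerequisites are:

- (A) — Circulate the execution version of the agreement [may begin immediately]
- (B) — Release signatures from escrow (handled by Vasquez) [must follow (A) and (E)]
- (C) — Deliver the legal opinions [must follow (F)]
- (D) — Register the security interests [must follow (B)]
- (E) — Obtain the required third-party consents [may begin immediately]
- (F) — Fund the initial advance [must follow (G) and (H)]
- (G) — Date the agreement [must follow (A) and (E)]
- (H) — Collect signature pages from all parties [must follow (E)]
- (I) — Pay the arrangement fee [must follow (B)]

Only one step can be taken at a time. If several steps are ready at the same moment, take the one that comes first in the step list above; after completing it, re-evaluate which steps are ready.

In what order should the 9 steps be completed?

(A) → (E) → (B) → (D) → (G) → (H) → (F) → (C) → (I)

Nothing is required for (A) and (E). (A) is listed earlier → (A) first.
(E) is the only step now ready → (E).
(B), (G) and (H) are all available; (B) is listed earlier → (B).
(D) and (I) now also ready, so the ready set is {(D), (G), (H), (I)}; (D) is listed earlier → (D).
Ready: (G), (H) and (I). (G) is listed earlier → (G).
(H) and (I) are both available; (H) is listed earlier → (H).
(F) now also ready, so the ready set is {(F), (I)}; (F) is listed earlier → (F).
(C) now also ready, so the ready set is {(C), (I)}; (C) is listed earlier → (C).
(I) is the only step now ready → (I).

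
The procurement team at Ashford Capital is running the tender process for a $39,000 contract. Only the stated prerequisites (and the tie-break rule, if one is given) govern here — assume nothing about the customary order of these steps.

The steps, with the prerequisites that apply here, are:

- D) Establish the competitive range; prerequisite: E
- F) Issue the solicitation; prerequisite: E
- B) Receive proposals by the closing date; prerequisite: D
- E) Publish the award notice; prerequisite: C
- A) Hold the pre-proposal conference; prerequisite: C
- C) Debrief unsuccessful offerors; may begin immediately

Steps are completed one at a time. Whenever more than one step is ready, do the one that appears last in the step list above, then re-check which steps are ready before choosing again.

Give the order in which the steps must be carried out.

C, A, E, F, D, B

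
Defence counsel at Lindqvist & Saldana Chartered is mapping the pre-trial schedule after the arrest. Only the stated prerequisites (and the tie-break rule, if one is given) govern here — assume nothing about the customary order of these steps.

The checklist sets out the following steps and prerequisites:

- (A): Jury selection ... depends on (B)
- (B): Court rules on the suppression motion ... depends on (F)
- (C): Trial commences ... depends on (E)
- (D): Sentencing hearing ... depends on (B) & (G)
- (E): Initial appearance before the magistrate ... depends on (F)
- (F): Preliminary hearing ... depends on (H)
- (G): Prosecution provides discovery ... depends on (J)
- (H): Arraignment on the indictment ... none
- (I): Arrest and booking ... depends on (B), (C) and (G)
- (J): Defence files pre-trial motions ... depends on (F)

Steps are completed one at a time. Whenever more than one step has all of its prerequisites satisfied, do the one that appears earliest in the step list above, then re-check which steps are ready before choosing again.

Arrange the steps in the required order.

(H) has no prerequisites → (H) first.
Next only (F) has its prerequisites met → (F).
(B), (E) and (J) are all available; (B) is listed earlier → (B).
(A), (E) and (J) are all available; (A) is listed earlier → (A).
(E) and (J) are both available; (E) is listed earlier → (E).
Ready: (C) and (J). (C) is listed earlier → (C).
That leaves (J) as the only ready step → (J).
(G) is the only step now ready → (G).
Ready: (D) and (I). (D) is listed earlier → (D).
(I) is the only step now ready → (I).

(H), (F), (B), (A), (E), (C), (J), (G), (D), (I)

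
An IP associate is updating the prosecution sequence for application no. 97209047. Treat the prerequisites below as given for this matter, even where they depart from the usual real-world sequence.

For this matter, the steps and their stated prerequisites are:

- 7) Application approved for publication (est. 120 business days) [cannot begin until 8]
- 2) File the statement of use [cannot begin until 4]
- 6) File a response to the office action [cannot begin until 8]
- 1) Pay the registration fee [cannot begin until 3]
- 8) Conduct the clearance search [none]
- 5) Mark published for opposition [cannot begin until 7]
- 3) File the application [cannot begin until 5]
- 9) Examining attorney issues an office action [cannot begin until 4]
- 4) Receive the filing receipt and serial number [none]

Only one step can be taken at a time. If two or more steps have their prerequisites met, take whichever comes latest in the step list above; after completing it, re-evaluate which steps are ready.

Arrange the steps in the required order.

4 9 8 6 2 7 5 3 1

Nothing is required for 4 and 8. 4 is listed later → 4 first.
Ready: 9, 8 and 2. 9 is listed later → 9.
Ready: 8 and 2. 8 is listed later → 8.
6 and 7 now also ready, so the ready set is {6, 2, 7}; 6 is listed later → 6.
Now 2 and 7 have their prerequisites met. 2 is listed later, so 2 next.
7 is the only step now ready → 7.
5 needed 7, now all done → 5.
3 needed 5, now all done → 3.
That leaves 1 as the only ready step → 1.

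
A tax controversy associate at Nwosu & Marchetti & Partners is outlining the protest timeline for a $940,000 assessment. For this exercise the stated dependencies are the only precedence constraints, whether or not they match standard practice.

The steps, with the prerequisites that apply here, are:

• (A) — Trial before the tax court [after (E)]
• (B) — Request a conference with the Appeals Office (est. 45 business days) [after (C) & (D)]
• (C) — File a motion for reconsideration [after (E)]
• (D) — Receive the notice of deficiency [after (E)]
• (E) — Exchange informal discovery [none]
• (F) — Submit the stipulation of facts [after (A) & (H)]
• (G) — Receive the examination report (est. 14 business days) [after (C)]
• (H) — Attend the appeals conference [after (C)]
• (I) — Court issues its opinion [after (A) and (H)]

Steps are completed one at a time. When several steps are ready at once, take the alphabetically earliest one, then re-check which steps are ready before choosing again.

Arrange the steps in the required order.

(E), (A), (C), (D), (B), (G), (H), (F), (I)

(E) is the only step with nothing outstanding, so it goes first.
(A), (C) and (D) are all available; (A) has the earlier label → (A).
(C) and (D) are both available; (C) has the earlier label → (C).
Ready: (D), (G) and (H). (D) has the earlier label → (D).
(B) now also ready, so the ready set is {(B), (G), (H)}; (B) has the earlier label → (B).
(G) and (H) are both available; (G) has the earlier label → (G).
(H) needed (C), now all done → (H).
(F) and (I) are both available; (F) has the earlier label → (F).
(I) is the only step now ready → (I).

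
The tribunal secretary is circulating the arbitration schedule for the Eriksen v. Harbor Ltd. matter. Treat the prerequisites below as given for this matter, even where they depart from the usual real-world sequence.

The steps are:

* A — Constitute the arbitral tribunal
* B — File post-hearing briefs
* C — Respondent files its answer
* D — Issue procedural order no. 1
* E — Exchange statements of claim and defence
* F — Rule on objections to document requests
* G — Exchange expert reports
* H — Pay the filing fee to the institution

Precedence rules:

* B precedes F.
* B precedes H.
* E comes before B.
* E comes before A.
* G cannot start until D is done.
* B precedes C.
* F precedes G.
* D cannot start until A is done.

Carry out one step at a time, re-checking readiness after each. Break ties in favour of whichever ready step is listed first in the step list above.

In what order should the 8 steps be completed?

Only E has no prerequisites, so it is first.
Ready: A and B. A is listed earlier → A.
B and D are both available; B is listed earlier → B.
C, D, F and H are all available; C is listed earlier → C.
Now D, F and H have their prerequisites met. D is listed earlier, so D next.
Now F and H have their prerequisites met. F is listed earlier, so F next.
Ready: G and H. G is listed earlier → G.
That leaves H as the only ready step → H.

E → A → B → C → D → F → G → H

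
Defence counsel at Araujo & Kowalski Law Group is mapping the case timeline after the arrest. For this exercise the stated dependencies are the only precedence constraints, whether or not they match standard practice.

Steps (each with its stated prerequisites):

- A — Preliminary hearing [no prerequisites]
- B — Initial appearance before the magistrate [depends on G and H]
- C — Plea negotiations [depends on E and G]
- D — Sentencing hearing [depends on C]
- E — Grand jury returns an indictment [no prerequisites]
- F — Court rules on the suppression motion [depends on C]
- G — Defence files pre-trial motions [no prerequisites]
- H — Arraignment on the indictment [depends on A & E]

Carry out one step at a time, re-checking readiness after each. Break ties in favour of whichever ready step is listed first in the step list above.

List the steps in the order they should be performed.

A, E and G have no prerequisites; A is listed earlier, so A is first.
E and G are both available; E is listed earlier → E.
H now also ready, so the ready set is {G, H}; G is listed earlier → G.
C and H are both available; C is listed earlier → C.
Now D, F and H have their prerequisites met. D is listed earlier, so D next.
Ready: F and H. F is listed earlier → F.
H needed A and E, now all done → H.
That leaves B as the only ready step → B.

A, E, G, C, D, F, H, B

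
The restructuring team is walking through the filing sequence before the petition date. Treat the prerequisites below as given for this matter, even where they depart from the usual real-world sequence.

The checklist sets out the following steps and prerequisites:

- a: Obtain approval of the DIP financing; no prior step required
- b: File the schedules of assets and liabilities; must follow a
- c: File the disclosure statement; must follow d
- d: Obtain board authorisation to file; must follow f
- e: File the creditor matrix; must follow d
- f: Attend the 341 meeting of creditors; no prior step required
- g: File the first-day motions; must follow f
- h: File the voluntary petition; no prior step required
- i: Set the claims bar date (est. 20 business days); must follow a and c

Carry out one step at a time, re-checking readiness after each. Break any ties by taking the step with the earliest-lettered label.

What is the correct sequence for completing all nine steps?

a, f and h have no prerequisites; a has the earlier label, so a is first.
Now b, f and h have their prerequisites met. b has the earlier label, so b next.
Ready: f and h. f has the earlier label → f.
d, g and h are all available; d has the earlier label → d.
c and e now also ready, so the ready set is {c, e, g, h}; c has the earlier label → c.
Ready: e, g, h and i. e has the earlier label → e.
Ready: g, h and i. g has the earlier label → g.
h and i are both available; h has the earlier label → h.
i needed a and c, now all done → i.

a → b → f → d → c → e → g → h → i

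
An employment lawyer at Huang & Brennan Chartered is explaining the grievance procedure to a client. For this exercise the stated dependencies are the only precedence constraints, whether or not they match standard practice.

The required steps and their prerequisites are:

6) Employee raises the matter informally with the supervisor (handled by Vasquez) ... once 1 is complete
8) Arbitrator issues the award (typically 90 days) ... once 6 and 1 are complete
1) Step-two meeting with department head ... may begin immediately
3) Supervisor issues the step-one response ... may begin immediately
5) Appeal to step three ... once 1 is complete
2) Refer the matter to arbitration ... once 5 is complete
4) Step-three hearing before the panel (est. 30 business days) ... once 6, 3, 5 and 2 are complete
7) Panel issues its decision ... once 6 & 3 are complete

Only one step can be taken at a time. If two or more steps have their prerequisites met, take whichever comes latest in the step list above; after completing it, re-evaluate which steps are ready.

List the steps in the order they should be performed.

3 → 1 → 5 → 2 → 6 → 7 → 4 → 8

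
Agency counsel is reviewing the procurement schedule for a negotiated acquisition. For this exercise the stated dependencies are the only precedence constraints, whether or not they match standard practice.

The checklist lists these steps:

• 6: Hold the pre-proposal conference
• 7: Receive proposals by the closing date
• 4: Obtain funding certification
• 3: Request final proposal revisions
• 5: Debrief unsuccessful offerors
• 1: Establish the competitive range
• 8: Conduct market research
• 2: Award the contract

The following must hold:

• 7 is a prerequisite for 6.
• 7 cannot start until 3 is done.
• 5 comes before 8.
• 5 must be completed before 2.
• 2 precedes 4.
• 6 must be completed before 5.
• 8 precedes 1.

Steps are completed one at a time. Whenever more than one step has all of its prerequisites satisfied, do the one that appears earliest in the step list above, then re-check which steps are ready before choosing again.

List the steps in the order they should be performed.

3 7 6 5 8 1 2 4

3 is the only step with nothing outstanding, so it goes first.
7 is the only step now ready → 7.
6 needed 7, now all done → 6.
5 is the only step now ready → 5.
Ready: 8 and 2. 8 is listed earlier → 8.
1 now also ready, so the ready set is {1, 2}; 1 is listed earlier → 1.
Next only 2 has its prerequisites met → 2.
4 needed 2, now all done → 4.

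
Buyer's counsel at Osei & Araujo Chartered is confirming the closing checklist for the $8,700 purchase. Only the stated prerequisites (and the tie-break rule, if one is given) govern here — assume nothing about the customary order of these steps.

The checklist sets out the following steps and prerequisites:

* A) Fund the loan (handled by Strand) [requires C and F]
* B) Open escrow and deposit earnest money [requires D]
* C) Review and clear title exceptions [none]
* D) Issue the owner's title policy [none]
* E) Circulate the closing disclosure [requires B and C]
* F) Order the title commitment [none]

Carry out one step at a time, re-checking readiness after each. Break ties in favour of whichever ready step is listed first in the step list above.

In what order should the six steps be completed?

C → D → B → E → F → A

C, D and F have no prerequisites; C is listed earlier, so C is first.
Now D and F have their prerequisites met. D is listed earlier, so D next.
Ready: B and F. B is listed earlier → B.
E now also ready, so the ready set is {E, F}; E is listed earlier → E.
F is the only step now ready → F.
A needed C and F, now all done → A.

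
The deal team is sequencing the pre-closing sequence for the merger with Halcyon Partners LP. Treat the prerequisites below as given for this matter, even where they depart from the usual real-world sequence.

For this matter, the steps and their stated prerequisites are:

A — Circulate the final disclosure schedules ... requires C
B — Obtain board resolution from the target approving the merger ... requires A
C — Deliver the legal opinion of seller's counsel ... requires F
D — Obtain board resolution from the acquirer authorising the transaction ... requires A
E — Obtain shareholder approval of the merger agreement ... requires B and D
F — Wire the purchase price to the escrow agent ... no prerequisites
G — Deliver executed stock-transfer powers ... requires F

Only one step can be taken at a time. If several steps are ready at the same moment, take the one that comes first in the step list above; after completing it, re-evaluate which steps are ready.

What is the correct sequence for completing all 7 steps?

Only F has no prerequisites, so it is first.
C and G are both available; C is listed earlier → C.
A now also ready, so the ready set is {A, G}; A is listed earlier → A.
Now B, D and G have their prerequisites met. B is listed earlier, so B next.
D and G are both available; D is listed earlier → D.
E now also ready, so the ready set is {E, G}; E is listed earlier → E.
G needed F, now all done → G.

F, C, A, B, D, E, G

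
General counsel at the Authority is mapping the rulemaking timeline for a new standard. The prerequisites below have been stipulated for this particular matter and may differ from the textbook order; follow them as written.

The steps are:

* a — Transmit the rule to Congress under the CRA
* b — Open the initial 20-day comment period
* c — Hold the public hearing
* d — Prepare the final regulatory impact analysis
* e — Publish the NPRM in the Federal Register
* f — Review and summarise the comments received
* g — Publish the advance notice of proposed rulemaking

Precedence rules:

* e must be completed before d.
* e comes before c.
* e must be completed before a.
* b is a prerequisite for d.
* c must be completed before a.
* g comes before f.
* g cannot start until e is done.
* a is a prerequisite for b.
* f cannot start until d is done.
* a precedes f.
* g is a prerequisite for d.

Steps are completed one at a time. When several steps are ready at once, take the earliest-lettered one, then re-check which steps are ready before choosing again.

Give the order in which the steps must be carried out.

e has no prerequisites → e first.
Ready: c and g. c has the earlier label → c.
Now a and g have their prerequisites met. a has the earlier label, so a next.
Now b and g have their prerequisites met. b has the earlier label, so b next.
Next only g has its prerequisites met → g.
d is the only step now ready → d.
f is the only step now ready → f.

e c a b g d f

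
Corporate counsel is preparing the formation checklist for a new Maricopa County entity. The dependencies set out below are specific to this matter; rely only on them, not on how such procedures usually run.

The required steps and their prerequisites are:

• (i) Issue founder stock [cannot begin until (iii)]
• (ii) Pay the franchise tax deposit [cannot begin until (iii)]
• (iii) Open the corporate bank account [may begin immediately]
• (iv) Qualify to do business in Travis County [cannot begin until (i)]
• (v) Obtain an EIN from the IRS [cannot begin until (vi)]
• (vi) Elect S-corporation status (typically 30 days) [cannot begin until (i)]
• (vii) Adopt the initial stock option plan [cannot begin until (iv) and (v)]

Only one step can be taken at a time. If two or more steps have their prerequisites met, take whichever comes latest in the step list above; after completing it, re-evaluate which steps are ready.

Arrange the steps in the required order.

(iii), (ii), (i), (vi), (v), (iv), (vii)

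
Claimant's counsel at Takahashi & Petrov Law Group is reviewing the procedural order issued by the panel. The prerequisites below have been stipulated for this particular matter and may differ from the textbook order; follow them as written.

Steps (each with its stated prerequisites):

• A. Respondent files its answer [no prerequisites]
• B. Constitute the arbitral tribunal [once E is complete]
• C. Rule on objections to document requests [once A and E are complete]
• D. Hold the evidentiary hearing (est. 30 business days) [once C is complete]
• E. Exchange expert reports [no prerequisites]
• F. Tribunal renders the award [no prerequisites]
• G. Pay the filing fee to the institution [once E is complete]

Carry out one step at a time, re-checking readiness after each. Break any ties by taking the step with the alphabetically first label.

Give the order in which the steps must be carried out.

A → E → B → C → D → F → G

Nothing is required for A, E and F. A has the earlier label → A first.
Now E and F have their prerequisites met. E has the earlier label, so E next.
B, C, F and G are all available; B has the earlier label → B.
Now C, F and G have their prerequisites met. C has the earlier label, so C next.
D now also ready, so the ready set is {D, F, G}; D has the earlier label → D.
Ready: F and G. F has the earlier label → F.
G needed E, now all done → G.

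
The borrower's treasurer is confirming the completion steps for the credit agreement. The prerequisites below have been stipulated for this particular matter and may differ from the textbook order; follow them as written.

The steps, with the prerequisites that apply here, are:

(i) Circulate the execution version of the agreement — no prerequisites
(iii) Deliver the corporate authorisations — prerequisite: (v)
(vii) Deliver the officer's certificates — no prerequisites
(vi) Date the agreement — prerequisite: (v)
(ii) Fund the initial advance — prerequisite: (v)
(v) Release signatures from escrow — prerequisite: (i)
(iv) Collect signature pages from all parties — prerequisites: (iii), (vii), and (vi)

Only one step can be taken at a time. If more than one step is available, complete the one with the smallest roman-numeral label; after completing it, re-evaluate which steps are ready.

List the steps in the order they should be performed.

(i) (v) (ii) (iii) (vi) (vii) (iv)

(i) and (vii) have no prerequisites; (i) has the earlier label, so (i) is first.
(v) and (vii) are both available; (v) has the earlier label → (v).
Now (ii), (iii), (vi) and (vii) have their prerequisites met. (ii) has the earlier label, so (ii) next.
Now (iii), (vi) and (vii) have their prerequisites met. (iii) has the earlier label, so (iii) next.
Ready: (vi) and (vii). (vi) has the earlier label → (vi).
That leaves (vii) as the only ready step → (vii).
(iv) needed (iii), (vi) and (vii), now all done → (iv).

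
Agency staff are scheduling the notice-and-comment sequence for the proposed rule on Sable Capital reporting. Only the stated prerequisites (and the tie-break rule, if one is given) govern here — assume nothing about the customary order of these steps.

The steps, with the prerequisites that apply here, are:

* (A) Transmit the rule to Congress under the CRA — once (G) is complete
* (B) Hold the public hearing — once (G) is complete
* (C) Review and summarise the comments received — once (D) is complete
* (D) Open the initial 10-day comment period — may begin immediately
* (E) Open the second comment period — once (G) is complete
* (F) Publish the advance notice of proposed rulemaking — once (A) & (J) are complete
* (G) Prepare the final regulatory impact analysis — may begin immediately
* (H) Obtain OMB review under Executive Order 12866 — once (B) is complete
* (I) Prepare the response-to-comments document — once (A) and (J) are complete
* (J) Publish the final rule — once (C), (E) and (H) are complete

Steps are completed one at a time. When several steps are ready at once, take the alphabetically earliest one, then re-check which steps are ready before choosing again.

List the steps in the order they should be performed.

Nothing is required for (D) and (G). (D) has the earlier label → (D) first.
Now (C) and (G) have their prerequisites met. (C) has the earlier label, so (C) next.
Next only (G) has its prerequisites met → (G).
(A), (B) and (E) are all available; (A) has the earlier label → (A).
Now (B) and (E) have their prerequisites met. (B) has the earlier label, so (B) next.
(H) now also ready, so the ready set is {(E), (H)}; (E) has the earlier label → (E).
(H) is the only step now ready → (H).
That leaves (J) as the only ready step → (J).
Now (F) and (I) have their prerequisites met. (F) has the earlier label, so (F) next.
(I) needed (A) and (J), now all done → (I).

(D) (C) (G) (A) (B) (E) (H) (J) (F) (I)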